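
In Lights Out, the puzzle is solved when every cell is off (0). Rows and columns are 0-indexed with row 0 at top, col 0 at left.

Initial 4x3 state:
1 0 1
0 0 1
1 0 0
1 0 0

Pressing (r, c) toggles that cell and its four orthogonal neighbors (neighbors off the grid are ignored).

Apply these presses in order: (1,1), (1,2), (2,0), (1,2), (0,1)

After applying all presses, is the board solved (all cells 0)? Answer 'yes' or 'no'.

After press 1 at (1,1):
1 1 1
1 1 0
1 1 0
1 0 0

After press 2 at (1,2):
1 1 0
1 0 1
1 1 1
1 0 0

After press 3 at (2,0):
1 1 0
0 0 1
0 0 1
0 0 0

After press 4 at (1,2):
1 1 1
0 1 0
0 0 0
0 0 0

After press 5 at (0,1):
0 0 0
0 0 0
0 0 0
0 0 0

Lights still on: 0

Answer: yes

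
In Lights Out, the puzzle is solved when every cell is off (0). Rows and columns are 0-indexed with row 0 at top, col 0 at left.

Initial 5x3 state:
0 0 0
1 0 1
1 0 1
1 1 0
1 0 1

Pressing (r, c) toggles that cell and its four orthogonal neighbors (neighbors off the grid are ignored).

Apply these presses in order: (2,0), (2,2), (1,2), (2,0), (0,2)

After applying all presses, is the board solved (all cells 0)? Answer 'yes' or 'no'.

After press 1 at (2,0):
0 0 0
0 0 1
0 1 1
0 1 0
1 0 1

After press 2 at (2,2):
0 0 0
0 0 0
0 0 0
0 1 1
1 0 1

After press 3 at (1,2):
0 0 1
0 1 1
0 0 1
0 1 1
1 0 1

After press 4 at (2,0):
0 0 1
1 1 1
1 1 1
1 1 1
1 0 1

After press 5 at (0,2):
0 1 0
1 1 0
1 1 1
1 1 1
1 0 1

Lights still on: 11

Answer: no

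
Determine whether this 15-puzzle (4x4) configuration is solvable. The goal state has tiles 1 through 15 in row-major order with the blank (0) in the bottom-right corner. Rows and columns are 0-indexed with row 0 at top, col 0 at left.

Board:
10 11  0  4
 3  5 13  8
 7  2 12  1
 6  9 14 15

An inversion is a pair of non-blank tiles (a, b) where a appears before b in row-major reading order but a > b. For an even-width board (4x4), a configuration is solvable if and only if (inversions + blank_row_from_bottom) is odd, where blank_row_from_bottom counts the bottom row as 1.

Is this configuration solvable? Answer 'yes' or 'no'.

Inversions: 43
Blank is in row 0 (0-indexed from top), which is row 4 counting from the bottom (bottom = 1).
43 + 4 = 47, which is odd, so the puzzle is solvable.

Answer: yes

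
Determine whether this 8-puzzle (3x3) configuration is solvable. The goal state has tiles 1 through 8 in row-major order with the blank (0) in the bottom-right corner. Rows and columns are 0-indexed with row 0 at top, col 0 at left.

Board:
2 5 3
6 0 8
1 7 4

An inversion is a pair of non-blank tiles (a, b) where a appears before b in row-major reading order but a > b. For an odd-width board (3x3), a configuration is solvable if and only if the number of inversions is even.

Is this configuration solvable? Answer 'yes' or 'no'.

Inversions (pairs i<j in row-major order where tile[i] > tile[j] > 0): 11
11 is odd, so the puzzle is not solvable.

Answer: no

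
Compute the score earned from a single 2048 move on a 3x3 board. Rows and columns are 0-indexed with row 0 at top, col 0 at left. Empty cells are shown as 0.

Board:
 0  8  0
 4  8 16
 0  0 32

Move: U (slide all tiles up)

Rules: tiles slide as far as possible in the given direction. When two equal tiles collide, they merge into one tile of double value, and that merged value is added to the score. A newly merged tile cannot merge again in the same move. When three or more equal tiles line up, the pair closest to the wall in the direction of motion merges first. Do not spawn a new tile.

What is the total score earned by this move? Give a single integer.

Answer: 16

Derivation:
Slide up:
col 0: [0, 4, 0] -> [4, 0, 0]  score +0 (running 0)
col 1: [8, 8, 0] -> [16, 0, 0]  score +16 (running 16)
col 2: [0, 16, 32] -> [16, 32, 0]  score +0 (running 16)
Board after move:
 4 16 16
 0  0 32
 0  0  0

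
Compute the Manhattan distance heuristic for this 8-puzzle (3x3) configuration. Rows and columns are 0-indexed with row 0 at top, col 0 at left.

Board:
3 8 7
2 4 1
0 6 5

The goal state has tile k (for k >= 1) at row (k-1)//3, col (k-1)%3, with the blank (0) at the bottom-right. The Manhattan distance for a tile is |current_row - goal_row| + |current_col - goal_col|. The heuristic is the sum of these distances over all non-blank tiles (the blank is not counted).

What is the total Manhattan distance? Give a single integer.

Answer: 18

Derivation:
Tile 3: at (0,0), goal (0,2), distance |0-0|+|0-2| = 2
Tile 8: at (0,1), goal (2,1), distance |0-2|+|1-1| = 2
Tile 7: at (0,2), goal (2,0), distance |0-2|+|2-0| = 4
Tile 2: at (1,0), goal (0,1), distance |1-0|+|0-1| = 2
Tile 4: at (1,1), goal (1,0), distance |1-1|+|1-0| = 1
Tile 1: at (1,2), goal (0,0), distance |1-0|+|2-0| = 3
Tile 6: at (2,1), goal (1,2), distance |2-1|+|1-2| = 2
Tile 5: at (2,2), goal (1,1), distance |2-1|+|2-1| = 2
Sum: 2 + 2 + 4 + 2 + 1 + 3 + 2 + 2 = 18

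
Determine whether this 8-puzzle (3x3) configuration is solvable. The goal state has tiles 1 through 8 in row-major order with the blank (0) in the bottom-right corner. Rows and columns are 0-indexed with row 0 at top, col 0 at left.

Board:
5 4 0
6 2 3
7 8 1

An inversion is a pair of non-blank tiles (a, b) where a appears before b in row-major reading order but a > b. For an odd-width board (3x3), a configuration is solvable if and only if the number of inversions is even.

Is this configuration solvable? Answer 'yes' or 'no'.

Inversions (pairs i<j in row-major order where tile[i] > tile[j] > 0): 14
14 is even, so the puzzle is solvable.

Answer: yes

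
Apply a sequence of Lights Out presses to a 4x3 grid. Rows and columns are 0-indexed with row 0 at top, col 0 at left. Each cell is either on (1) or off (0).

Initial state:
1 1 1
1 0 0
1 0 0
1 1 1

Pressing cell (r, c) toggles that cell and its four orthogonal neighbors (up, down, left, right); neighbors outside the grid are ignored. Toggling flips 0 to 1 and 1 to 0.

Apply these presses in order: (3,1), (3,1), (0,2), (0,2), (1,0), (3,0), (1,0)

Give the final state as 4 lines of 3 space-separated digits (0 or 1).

Answer: 1 1 1
1 0 0
0 0 0
0 0 1

Derivation:
After press 1 at (3,1):
1 1 1
1 0 0
1 1 0
0 0 0

After press 2 at (3,1):
1 1 1
1 0 0
1 0 0
1 1 1

After press 3 at (0,2):
1 0 0
1 0 1
1 0 0
1 1 1

After press 4 at (0,2):
1 1 1
1 0 0
1 0 0
1 1 1

After press 5 at (1,0):
0 1 1
0 1 0
0 0 0
1 1 1

After press 6 at (3,0):
0 1 1
0 1 0
1 0 0
0 0 1

After press 7 at (1,0):
1 1 1
1 0 0
0 0 0
0 0 1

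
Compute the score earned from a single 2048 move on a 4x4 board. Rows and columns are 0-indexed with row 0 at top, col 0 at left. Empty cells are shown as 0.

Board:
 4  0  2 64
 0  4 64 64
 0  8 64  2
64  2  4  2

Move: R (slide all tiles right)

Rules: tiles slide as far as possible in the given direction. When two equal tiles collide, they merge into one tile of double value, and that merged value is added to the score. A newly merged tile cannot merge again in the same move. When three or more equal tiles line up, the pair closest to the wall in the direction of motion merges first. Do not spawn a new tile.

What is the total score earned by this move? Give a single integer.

Answer: 128

Derivation:
Slide right:
row 0: [4, 0, 2, 64] -> [0, 4, 2, 64]  score +0 (running 0)
row 1: [0, 4, 64, 64] -> [0, 0, 4, 128]  score +128 (running 128)
row 2: [0, 8, 64, 2] -> [0, 8, 64, 2]  score +0 (running 128)
row 3: [64, 2, 4, 2] -> [64, 2, 4, 2]  score +0 (running 128)
Board after move:
  0   4   2  64
  0   0   4 128
  0   8  64   2
 64   2   4   2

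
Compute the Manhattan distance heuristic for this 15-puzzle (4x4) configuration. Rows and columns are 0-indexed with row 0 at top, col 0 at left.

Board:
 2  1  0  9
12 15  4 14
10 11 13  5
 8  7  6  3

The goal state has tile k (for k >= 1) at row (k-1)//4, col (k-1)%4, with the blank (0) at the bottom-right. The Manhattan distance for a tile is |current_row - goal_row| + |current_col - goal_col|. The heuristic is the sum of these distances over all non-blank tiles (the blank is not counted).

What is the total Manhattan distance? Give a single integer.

Answer: 44

Derivation:
Tile 2: (0,0)->(0,1) = 1
Tile 1: (0,1)->(0,0) = 1
Tile 9: (0,3)->(2,0) = 5
Tile 12: (1,0)->(2,3) = 4
Tile 15: (1,1)->(3,2) = 3
Tile 4: (1,2)->(0,3) = 2
Tile 14: (1,3)->(3,1) = 4
Tile 10: (2,0)->(2,1) = 1
Tile 11: (2,1)->(2,2) = 1
Tile 13: (2,2)->(3,0) = 3
Tile 5: (2,3)->(1,0) = 4
Tile 8: (3,0)->(1,3) = 5
Tile 7: (3,1)->(1,2) = 3
Tile 6: (3,2)->(1,1) = 3
Tile 3: (3,3)->(0,2) = 4
Sum: 1 + 1 + 5 + 4 + 3 + 2 + 4 + 1 + 1 + 3 + 4 + 5 + 3 + 3 + 4 = 44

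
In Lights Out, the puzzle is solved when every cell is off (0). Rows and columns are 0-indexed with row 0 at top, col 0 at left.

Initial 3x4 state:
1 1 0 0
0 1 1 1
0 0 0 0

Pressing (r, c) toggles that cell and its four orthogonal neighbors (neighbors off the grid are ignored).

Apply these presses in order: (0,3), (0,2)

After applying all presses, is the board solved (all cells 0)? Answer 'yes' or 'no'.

Answer: no

Derivation:
After press 1 at (0,3):
1 1 1 1
0 1 1 0
0 0 0 0

After press 2 at (0,2):
1 0 0 0
0 1 0 0
0 0 0 0

Lights still on: 2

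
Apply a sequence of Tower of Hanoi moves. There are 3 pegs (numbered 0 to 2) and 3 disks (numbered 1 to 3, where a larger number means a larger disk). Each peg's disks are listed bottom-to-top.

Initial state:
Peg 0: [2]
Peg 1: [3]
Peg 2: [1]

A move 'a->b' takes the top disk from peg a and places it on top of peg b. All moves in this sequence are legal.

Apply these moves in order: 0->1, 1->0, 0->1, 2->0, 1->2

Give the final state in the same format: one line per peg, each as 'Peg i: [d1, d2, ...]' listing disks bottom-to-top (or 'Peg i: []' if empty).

Answer: Peg 0: [1]
Peg 1: [3]
Peg 2: [2]

Derivation:
After move 1 (0->1):
Peg 0: []
Peg 1: [3, 2]
Peg 2: [1]

After move 2 (1->0):
Peg 0: [2]
Peg 1: [3]
Peg 2: [1]

After move 3 (0->1):
Peg 0: []
Peg 1: [3, 2]
Peg 2: [1]

After move 4 (2->0):
Peg 0: [1]
Peg 1: [3, 2]
Peg 2: []

After move 5 (1->2):
Peg 0: [1]
Peg 1: [3]
Peg 2: [2]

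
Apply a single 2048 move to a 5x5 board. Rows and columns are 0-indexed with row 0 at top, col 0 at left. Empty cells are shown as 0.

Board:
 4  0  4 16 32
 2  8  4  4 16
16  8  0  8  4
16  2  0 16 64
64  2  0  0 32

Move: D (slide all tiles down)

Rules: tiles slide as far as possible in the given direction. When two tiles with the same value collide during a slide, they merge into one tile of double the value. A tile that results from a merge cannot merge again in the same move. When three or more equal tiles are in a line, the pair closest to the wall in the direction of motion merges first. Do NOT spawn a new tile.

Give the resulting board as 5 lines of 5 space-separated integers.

Slide down:
col 0: [4, 2, 16, 16, 64] -> [0, 4, 2, 32, 64]
col 1: [0, 8, 8, 2, 2] -> [0, 0, 0, 16, 4]
col 2: [4, 4, 0, 0, 0] -> [0, 0, 0, 0, 8]
col 3: [16, 4, 8, 16, 0] -> [0, 16, 4, 8, 16]
col 4: [32, 16, 4, 64, 32] -> [32, 16, 4, 64, 32]

Answer:  0  0  0  0 32
 4  0  0 16 16
 2  0  0  4  4
32 16  0  8 64
64  4  8 16 32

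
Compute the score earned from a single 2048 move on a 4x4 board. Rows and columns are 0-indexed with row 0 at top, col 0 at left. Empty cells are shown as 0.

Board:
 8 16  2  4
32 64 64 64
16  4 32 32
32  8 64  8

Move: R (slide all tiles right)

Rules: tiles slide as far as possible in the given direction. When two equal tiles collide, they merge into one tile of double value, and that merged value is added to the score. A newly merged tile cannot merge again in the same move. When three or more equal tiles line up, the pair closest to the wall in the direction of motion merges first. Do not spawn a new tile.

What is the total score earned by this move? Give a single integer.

Answer: 192

Derivation:
Slide right:
row 0: [8, 16, 2, 4] -> [8, 16, 2, 4]  score +0 (running 0)
row 1: [32, 64, 64, 64] -> [0, 32, 64, 128]  score +128 (running 128)
row 2: [16, 4, 32, 32] -> [0, 16, 4, 64]  score +64 (running 192)
row 3: [32, 8, 64, 8] -> [32, 8, 64, 8]  score +0 (running 192)
Board after move:
  8  16   2   4
  0  32  64 128
  0  16   4  64
 32   8  64   8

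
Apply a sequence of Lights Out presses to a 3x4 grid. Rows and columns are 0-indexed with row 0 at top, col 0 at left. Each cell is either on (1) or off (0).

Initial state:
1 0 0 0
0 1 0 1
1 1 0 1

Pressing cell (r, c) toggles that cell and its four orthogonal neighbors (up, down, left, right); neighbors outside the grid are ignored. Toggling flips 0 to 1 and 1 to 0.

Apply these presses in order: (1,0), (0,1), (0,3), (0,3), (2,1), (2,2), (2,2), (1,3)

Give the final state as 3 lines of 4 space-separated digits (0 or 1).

Answer: 1 1 1 1
1 0 1 0
1 0 1 0

Derivation:
After press 1 at (1,0):
0 0 0 0
1 0 0 1
0 1 0 1

After press 2 at (0,1):
1 1 1 0
1 1 0 1
0 1 0 1

After press 3 at (0,3):
1 1 0 1
1 1 0 0
0 1 0 1

After press 4 at (0,3):
1 1 1 0
1 1 0 1
0 1 0 1

After press 5 at (2,1):
1 1 1 0
1 0 0 1
1 0 1 1

After press 6 at (2,2):
1 1 1 0
1 0 1 1
1 1 0 0

After press 7 at (2,2):
1 1 1 0
1 0 0 1
1 0 1 1

After press 8 at (1,3):
1 1 1 1
1 0 1 0
1 0 1 0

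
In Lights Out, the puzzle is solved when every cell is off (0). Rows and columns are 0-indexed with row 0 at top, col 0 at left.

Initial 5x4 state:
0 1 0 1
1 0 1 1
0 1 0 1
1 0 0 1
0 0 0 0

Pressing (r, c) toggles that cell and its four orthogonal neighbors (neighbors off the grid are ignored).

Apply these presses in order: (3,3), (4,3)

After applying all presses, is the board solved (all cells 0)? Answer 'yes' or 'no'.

Answer: no

Derivation:
After press 1 at (3,3):
0 1 0 1
1 0 1 1
0 1 0 0
1 0 1 0
0 0 0 1

After press 2 at (4,3):
0 1 0 1
1 0 1 1
0 1 0 0
1 0 1 1
0 0 1 0

Lights still on: 10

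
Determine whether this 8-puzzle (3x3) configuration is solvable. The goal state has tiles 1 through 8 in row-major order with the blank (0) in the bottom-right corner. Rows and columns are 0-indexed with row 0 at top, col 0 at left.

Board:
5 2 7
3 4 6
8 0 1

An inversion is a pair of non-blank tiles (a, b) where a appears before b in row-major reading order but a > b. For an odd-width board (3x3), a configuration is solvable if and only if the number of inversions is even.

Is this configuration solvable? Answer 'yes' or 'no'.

Inversions (pairs i<j in row-major order where tile[i] > tile[j] > 0): 13
13 is odd, so the puzzle is not solvable.

Answer: no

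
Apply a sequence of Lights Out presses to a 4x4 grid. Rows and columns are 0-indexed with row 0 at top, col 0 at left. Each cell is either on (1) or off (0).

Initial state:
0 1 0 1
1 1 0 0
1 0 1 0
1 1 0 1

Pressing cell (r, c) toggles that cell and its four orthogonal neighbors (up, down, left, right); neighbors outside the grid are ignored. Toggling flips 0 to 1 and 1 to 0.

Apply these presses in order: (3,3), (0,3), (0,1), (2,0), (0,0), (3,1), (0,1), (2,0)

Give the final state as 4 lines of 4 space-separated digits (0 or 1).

Answer: 1 0 1 0
0 1 0 1
1 1 1 1
0 0 0 0

Derivation:
After press 1 at (3,3):
0 1 0 1
1 1 0 0
1 0 1 1
1 1 1 0

After press 2 at (0,3):
0 1 1 0
1 1 0 1
1 0 1 1
1 1 1 0

After press 3 at (0,1):
1 0 0 0
1 0 0 1
1 0 1 1
1 1 1 0

After press 4 at (2,0):
1 0 0 0
0 0 0 1
0 1 1 1
0 1 1 0

After press 5 at (0,0):
0 1 0 0
1 0 0 1
0 1 1 1
0 1 1 0

After press 6 at (3,1):
0 1 0 0
1 0 0 1
0 0 1 1
1 0 0 0

After press 7 at (0,1):
1 0 1 0
1 1 0 1
0 0 1 1
1 0 0 0

After press 8 at (2,0):
1 0 1 0
0 1 0 1
1 1 1 1
0 0 0 0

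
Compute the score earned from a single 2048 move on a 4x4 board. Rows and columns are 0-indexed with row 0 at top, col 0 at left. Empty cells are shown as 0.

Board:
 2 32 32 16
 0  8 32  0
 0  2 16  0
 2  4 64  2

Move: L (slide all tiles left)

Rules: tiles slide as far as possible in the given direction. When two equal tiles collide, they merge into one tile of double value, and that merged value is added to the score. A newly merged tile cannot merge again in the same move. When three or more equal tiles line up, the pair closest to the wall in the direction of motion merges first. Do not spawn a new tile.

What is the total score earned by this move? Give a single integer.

Slide left:
row 0: [2, 32, 32, 16] -> [2, 64, 16, 0]  score +64 (running 64)
row 1: [0, 8, 32, 0] -> [8, 32, 0, 0]  score +0 (running 64)
row 2: [0, 2, 16, 0] -> [2, 16, 0, 0]  score +0 (running 64)
row 3: [2, 4, 64, 2] -> [2, 4, 64, 2]  score +0 (running 64)
Board after move:
 2 64 16  0
 8 32  0  0
 2 16  0  0
 2  4 64  2

Answer: 64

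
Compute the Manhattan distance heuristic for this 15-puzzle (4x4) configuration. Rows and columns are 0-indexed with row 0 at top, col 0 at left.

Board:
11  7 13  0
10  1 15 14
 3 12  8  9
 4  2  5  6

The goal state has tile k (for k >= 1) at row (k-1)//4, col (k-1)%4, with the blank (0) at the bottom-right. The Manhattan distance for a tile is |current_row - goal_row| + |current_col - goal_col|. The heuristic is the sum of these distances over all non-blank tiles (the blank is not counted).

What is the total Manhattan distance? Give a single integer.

Answer: 49

Derivation:
Tile 11: (0,0)->(2,2) = 4
Tile 7: (0,1)->(1,2) = 2
Tile 13: (0,2)->(3,0) = 5
Tile 10: (1,0)->(2,1) = 2
Tile 1: (1,1)->(0,0) = 2
Tile 15: (1,2)->(3,2) = 2
Tile 14: (1,3)->(3,1) = 4
Tile 3: (2,0)->(0,2) = 4
Tile 12: (2,1)->(2,3) = 2
Tile 8: (2,2)->(1,3) = 2
Tile 9: (2,3)->(2,0) = 3
Tile 4: (3,0)->(0,3) = 6
Tile 2: (3,1)->(0,1) = 3
Tile 5: (3,2)->(1,0) = 4
Tile 6: (3,3)->(1,1) = 4
Sum: 4 + 2 + 5 + 2 + 2 + 2 + 4 + 4 + 2 + 2 + 3 + 6 + 3 + 4 + 4 = 49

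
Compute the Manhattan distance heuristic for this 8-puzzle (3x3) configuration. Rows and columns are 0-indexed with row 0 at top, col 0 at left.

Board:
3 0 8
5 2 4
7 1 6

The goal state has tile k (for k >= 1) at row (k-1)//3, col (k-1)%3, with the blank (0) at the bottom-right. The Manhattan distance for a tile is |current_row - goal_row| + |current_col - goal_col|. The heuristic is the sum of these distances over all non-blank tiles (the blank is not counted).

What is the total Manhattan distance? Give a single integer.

Answer: 13

Derivation:
Tile 3: (0,0)->(0,2) = 2
Tile 8: (0,2)->(2,1) = 3
Tile 5: (1,0)->(1,1) = 1
Tile 2: (1,1)->(0,1) = 1
Tile 4: (1,2)->(1,0) = 2
Tile 7: (2,0)->(2,0) = 0
Tile 1: (2,1)->(0,0) = 3
Tile 6: (2,2)->(1,2) = 1
Sum: 2 + 3 + 1 + 1 + 2 + 0 + 3 + 1 = 13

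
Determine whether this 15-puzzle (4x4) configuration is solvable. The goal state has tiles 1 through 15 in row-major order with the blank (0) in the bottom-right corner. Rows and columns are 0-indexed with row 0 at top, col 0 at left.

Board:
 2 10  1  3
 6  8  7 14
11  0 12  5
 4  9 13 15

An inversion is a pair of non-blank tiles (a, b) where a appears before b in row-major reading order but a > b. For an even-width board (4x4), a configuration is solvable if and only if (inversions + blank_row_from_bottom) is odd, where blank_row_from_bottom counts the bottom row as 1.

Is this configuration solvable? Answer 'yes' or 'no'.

Inversions: 29
Blank is in row 2 (0-indexed from top), which is row 2 counting from the bottom (bottom = 1).
29 + 2 = 31, which is odd, so the puzzle is solvable.

Answer: yes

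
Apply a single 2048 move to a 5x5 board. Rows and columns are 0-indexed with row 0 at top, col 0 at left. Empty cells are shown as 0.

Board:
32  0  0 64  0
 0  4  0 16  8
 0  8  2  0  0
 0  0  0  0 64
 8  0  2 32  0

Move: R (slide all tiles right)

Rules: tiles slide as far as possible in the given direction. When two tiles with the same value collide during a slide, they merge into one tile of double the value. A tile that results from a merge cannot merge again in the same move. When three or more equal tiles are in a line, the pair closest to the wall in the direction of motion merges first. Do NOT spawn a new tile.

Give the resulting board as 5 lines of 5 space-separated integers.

Answer:  0  0  0 32 64
 0  0  4 16  8
 0  0  0  8  2
 0  0  0  0 64
 0  0  8  2 32

Derivation:
Slide right:
row 0: [32, 0, 0, 64, 0] -> [0, 0, 0, 32, 64]
row 1: [0, 4, 0, 16, 8] -> [0, 0, 4, 16, 8]
row 2: [0, 8, 2, 0, 0] -> [0, 0, 0, 8, 2]
row 3: [0, 0, 0, 0, 64] -> [0, 0, 0, 0, 64]
row 4: [8, 0, 2, 32, 0] -> [0, 0, 8, 2, 32]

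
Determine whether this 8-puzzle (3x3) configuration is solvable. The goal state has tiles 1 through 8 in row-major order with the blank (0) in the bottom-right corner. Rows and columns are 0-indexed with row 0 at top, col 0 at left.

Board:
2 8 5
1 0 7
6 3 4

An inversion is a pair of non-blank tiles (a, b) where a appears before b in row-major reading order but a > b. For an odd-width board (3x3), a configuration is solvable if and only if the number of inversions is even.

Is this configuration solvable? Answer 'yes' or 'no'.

Answer: no

Derivation:
Inversions (pairs i<j in row-major order where tile[i] > tile[j] > 0): 15
15 is odd, so the puzzle is not solvable.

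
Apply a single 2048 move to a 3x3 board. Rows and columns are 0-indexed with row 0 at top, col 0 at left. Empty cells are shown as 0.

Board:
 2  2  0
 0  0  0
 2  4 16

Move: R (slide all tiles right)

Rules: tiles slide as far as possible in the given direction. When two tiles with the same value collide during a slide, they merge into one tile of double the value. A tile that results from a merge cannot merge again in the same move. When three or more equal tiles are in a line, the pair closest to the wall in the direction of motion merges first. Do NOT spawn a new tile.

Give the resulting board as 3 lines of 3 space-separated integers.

Slide right:
row 0: [2, 2, 0] -> [0, 0, 4]
row 1: [0, 0, 0] -> [0, 0, 0]
row 2: [2, 4, 16] -> [2, 4, 16]

Answer:  0  0  4
 0  0  0
 2  4 16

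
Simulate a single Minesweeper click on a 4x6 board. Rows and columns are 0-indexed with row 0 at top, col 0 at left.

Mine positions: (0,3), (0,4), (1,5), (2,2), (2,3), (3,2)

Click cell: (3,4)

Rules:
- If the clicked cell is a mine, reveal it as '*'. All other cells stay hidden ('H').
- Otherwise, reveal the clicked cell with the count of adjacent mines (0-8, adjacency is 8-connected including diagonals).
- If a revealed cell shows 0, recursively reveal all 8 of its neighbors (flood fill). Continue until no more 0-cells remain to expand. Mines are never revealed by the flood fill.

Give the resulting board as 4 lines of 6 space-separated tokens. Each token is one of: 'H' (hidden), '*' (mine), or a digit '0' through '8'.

H H H H H H
H H H H H H
H H H H H H
H H H H 1 H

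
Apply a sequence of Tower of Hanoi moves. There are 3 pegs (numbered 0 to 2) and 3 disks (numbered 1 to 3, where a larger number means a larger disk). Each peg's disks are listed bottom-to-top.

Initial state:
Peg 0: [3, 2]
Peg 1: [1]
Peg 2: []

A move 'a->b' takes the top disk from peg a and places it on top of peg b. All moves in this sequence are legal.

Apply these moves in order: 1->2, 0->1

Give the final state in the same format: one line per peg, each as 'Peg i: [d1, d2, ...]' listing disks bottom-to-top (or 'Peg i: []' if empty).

Answer: Peg 0: [3]
Peg 1: [2]
Peg 2: [1]

Derivation:
After move 1 (1->2):
Peg 0: [3, 2]
Peg 1: []
Peg 2: [1]

After move 2 (0->1):
Peg 0: [3]
Peg 1: [2]
Peg 2: [1]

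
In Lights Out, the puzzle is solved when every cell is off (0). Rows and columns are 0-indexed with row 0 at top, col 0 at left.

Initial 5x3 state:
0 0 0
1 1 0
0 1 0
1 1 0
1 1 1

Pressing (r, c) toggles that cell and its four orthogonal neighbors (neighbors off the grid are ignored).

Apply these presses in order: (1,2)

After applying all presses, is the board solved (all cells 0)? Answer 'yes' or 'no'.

Answer: no

Derivation:
After press 1 at (1,2):
0 0 1
1 0 1
0 1 1
1 1 0
1 1 1

Lights still on: 10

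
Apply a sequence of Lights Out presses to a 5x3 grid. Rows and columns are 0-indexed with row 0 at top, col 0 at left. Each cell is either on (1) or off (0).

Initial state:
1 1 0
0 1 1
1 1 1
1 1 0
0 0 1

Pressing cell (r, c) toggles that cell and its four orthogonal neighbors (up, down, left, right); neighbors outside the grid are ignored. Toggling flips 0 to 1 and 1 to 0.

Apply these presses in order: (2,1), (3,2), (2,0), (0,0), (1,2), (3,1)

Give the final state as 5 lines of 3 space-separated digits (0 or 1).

After press 1 at (2,1):
1 1 0
0 0 1
0 0 0
1 0 0
0 0 1

After press 2 at (3,2):
1 1 0
0 0 1
0 0 1
1 1 1
0 0 0

After press 3 at (2,0):
1 1 0
1 0 1
1 1 1
0 1 1
0 0 0

After press 4 at (0,0):
0 0 0
0 0 1
1 1 1
0 1 1
0 0 0

After press 5 at (1,2):
0 0 1
0 1 0
1 1 0
0 1 1
0 0 0

After press 6 at (3,1):
0 0 1
0 1 0
1 0 0
1 0 0
0 1 0

Answer: 0 0 1
0 1 0
1 0 0
1 0 0
0 1 0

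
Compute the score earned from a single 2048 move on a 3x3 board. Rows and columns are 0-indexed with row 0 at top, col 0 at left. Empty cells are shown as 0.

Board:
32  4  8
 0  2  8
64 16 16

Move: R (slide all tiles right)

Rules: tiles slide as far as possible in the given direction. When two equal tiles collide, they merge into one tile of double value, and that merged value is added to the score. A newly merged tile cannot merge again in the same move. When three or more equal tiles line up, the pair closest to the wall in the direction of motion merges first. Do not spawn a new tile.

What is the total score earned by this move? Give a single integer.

Slide right:
row 0: [32, 4, 8] -> [32, 4, 8]  score +0 (running 0)
row 1: [0, 2, 8] -> [0, 2, 8]  score +0 (running 0)
row 2: [64, 16, 16] -> [0, 64, 32]  score +32 (running 32)
Board after move:
32  4  8
 0  2  8
 0 64 32

Answer: 32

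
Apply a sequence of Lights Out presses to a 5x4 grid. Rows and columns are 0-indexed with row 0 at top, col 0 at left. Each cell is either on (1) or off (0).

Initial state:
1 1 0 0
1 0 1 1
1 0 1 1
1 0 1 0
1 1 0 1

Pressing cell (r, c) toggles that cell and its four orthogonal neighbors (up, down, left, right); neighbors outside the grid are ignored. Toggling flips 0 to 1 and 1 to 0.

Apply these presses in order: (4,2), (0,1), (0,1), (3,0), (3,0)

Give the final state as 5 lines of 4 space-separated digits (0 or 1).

Answer: 1 1 0 0
1 0 1 1
1 0 1 1
1 0 0 0
1 0 1 0

Derivation:
After press 1 at (4,2):
1 1 0 0
1 0 1 1
1 0 1 1
1 0 0 0
1 0 1 0

After press 2 at (0,1):
0 0 1 0
1 1 1 1
1 0 1 1
1 0 0 0
1 0 1 0

After press 3 at (0,1):
1 1 0 0
1 0 1 1
1 0 1 1
1 0 0 0
1 0 1 0

After press 4 at (3,0):
1 1 0 0
1 0 1 1
0 0 1 1
0 1 0 0
0 0 1 0

After press 5 at (3,0):
1 1 0 0
1 0 1 1
1 0 1 1
1 0 0 0
1 0 1 0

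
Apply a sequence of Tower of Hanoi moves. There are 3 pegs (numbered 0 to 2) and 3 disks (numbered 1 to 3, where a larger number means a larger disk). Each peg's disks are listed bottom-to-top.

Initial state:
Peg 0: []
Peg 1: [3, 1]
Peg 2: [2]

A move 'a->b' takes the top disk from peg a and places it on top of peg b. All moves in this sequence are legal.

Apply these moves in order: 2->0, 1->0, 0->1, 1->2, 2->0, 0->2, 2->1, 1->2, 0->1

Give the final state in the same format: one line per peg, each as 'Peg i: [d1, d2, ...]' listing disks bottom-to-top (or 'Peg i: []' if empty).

Answer: Peg 0: []
Peg 1: [3, 2]
Peg 2: [1]

Derivation:
After move 1 (2->0):
Peg 0: [2]
Peg 1: [3, 1]
Peg 2: []

After move 2 (1->0):
Peg 0: [2, 1]
Peg 1: [3]
Peg 2: []

After move 3 (0->1):
Peg 0: [2]
Peg 1: [3, 1]
Peg 2: []

After move 4 (1->2):
Peg 0: [2]
Peg 1: [3]
Peg 2: [1]

After move 5 (2->0):
Peg 0: [2, 1]
Peg 1: [3]
Peg 2: []

After move 6 (0->2):
Peg 0: [2]
Peg 1: [3]
Peg 2: [1]

After move 7 (2->1):
Peg 0: [2]
Peg 1: [3, 1]
Peg 2: []

After move 8 (1->2):
Peg 0: [2]
Peg 1: [3]
Peg 2: [1]

After move 9 (0->1):
Peg 0: []
Peg 1: [3, 2]
Peg 2: [1]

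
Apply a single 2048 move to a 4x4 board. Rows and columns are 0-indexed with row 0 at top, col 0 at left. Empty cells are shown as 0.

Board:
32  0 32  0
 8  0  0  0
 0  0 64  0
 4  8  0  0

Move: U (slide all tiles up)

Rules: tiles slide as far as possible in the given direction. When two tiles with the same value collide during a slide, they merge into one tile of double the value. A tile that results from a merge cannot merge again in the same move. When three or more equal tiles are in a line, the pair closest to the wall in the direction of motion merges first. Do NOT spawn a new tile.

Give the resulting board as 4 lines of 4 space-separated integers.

Answer: 32  8 32  0
 8  0 64  0
 4  0  0  0
 0  0  0  0

Derivation:
Slide up:
col 0: [32, 8, 0, 4] -> [32, 8, 4, 0]
col 1: [0, 0, 0, 8] -> [8, 0, 0, 0]
col 2: [32, 0, 64, 0] -> [32, 64, 0, 0]
col 3: [0, 0, 0, 0] -> [0, 0, 0, 0]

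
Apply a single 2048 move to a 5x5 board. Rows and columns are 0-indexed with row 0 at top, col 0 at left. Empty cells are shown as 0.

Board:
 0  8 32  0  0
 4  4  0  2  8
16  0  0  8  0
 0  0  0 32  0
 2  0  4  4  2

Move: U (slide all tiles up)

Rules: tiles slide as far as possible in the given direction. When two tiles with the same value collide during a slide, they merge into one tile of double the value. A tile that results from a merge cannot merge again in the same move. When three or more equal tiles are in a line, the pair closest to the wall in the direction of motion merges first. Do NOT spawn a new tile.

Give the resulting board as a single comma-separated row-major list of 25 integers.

Answer: 4, 8, 32, 2, 8, 16, 4, 4, 8, 2, 2, 0, 0, 32, 0, 0, 0, 0, 4, 0, 0, 0, 0, 0, 0

Derivation:
Slide up:
col 0: [0, 4, 16, 0, 2] -> [4, 16, 2, 0, 0]
col 1: [8, 4, 0, 0, 0] -> [8, 4, 0, 0, 0]
col 2: [32, 0, 0, 0, 4] -> [32, 4, 0, 0, 0]
col 3: [0, 2, 8, 32, 4] -> [2, 8, 32, 4, 0]
col 4: [0, 8, 0, 0, 2] -> [8, 2, 0, 0, 0]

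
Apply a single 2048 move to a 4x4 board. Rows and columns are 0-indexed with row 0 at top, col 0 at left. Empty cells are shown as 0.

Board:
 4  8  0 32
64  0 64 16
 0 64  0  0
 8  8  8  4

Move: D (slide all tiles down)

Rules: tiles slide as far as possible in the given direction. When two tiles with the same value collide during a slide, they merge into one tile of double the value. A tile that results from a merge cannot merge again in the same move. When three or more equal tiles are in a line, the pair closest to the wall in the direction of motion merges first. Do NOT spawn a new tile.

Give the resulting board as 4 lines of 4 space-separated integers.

Slide down:
col 0: [4, 64, 0, 8] -> [0, 4, 64, 8]
col 1: [8, 0, 64, 8] -> [0, 8, 64, 8]
col 2: [0, 64, 0, 8] -> [0, 0, 64, 8]
col 3: [32, 16, 0, 4] -> [0, 32, 16, 4]

Answer:  0  0  0  0
 4  8  0 32
64 64 64 16
 8  8  8  4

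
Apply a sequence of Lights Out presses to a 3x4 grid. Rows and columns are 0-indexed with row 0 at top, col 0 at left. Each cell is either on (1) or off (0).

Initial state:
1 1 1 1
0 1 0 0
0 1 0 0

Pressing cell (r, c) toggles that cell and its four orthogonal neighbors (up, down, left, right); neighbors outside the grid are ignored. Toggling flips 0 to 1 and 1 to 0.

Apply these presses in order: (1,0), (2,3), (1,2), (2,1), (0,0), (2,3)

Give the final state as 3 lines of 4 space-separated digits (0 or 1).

Answer: 1 0 0 1
0 0 1 1
0 0 0 0

Derivation:
After press 1 at (1,0):
0 1 1 1
1 0 0 0
1 1 0 0

After press 2 at (2,3):
0 1 1 1
1 0 0 1
1 1 1 1

After press 3 at (1,2):
0 1 0 1
1 1 1 0
1 1 0 1

After press 4 at (2,1):
0 1 0 1
1 0 1 0
0 0 1 1

After press 5 at (0,0):
1 0 0 1
0 0 1 0
0 0 1 1

After press 6 at (2,3):
1 0 0 1
0 0 1 1
0 0 0 0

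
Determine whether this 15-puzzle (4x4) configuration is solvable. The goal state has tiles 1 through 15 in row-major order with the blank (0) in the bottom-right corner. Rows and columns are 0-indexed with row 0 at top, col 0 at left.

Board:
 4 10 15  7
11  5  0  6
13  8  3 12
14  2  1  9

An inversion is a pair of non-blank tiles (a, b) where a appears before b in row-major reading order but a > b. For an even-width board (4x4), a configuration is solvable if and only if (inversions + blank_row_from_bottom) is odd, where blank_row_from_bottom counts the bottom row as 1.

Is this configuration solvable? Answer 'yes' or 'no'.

Inversions: 59
Blank is in row 1 (0-indexed from top), which is row 3 counting from the bottom (bottom = 1).
59 + 3 = 62, which is even, so the puzzle is not solvable.

Answer: no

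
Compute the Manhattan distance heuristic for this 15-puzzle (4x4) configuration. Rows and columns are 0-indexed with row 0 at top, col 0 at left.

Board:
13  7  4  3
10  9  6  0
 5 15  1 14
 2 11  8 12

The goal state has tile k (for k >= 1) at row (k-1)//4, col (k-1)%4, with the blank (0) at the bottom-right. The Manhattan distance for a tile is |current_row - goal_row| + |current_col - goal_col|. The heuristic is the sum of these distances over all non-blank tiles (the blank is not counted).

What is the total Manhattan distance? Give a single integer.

Tile 13: (0,0)->(3,0) = 3
Tile 7: (0,1)->(1,2) = 2
Tile 4: (0,2)->(0,3) = 1
Tile 3: (0,3)->(0,2) = 1
Tile 10: (1,0)->(2,1) = 2
Tile 9: (1,1)->(2,0) = 2
Tile 6: (1,2)->(1,1) = 1
Tile 5: (2,0)->(1,0) = 1
Tile 15: (2,1)->(3,2) = 2
Tile 1: (2,2)->(0,0) = 4
Tile 14: (2,3)->(3,1) = 3
Tile 2: (3,0)->(0,1) = 4
Tile 11: (3,1)->(2,2) = 2
Tile 8: (3,2)->(1,3) = 3
Tile 12: (3,3)->(2,3) = 1
Sum: 3 + 2 + 1 + 1 + 2 + 2 + 1 + 1 + 2 + 4 + 3 + 4 + 2 + 3 + 1 = 32

Answer: 32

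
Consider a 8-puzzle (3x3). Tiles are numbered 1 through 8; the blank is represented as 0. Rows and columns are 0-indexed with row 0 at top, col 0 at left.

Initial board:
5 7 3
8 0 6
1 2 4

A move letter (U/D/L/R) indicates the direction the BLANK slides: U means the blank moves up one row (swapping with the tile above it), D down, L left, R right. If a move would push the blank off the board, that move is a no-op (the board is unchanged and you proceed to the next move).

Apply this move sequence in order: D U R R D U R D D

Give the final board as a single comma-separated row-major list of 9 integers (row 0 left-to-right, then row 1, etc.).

After move 1 (D):
5 7 3
8 2 6
1 0 4

After move 2 (U):
5 7 3
8 0 6
1 2 4

After move 3 (R):
5 7 3
8 6 0
1 2 4

After move 4 (R):
5 7 3
8 6 0
1 2 4

After move 5 (D):
5 7 3
8 6 4
1 2 0

After move 6 (U):
5 7 3
8 6 0
1 2 4

After move 7 (R):
5 7 3
8 6 0
1 2 4

After move 8 (D):
5 7 3
8 6 4
1 2 0

After move 9 (D):
5 7 3
8 6 4
1 2 0

Answer: 5, 7, 3, 8, 6, 4, 1, 2, 0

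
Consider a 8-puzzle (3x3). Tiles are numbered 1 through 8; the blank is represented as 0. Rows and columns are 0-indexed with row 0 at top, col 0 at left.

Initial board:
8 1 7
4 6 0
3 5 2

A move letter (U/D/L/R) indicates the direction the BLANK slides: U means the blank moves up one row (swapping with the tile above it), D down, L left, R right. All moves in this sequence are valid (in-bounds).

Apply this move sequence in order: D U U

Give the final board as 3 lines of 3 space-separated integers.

After move 1 (D):
8 1 7
4 6 2
3 5 0

After move 2 (U):
8 1 7
4 6 0
3 5 2

After move 3 (U):
8 1 0
4 6 7
3 5 2

Answer: 8 1 0
4 6 7
3 5 2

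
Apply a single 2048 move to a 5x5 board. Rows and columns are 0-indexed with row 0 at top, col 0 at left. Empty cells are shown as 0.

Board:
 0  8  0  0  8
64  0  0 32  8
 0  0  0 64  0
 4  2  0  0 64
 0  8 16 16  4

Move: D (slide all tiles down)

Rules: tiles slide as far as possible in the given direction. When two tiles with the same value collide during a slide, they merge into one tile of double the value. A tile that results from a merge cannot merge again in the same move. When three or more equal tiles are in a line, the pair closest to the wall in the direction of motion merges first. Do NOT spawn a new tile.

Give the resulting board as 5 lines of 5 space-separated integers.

Answer:  0  0  0  0  0
 0  0  0  0  0
 0  8  0 32 16
64  2  0 64 64
 4  8 16 16  4

Derivation:
Slide down:
col 0: [0, 64, 0, 4, 0] -> [0, 0, 0, 64, 4]
col 1: [8, 0, 0, 2, 8] -> [0, 0, 8, 2, 8]
col 2: [0, 0, 0, 0, 16] -> [0, 0, 0, 0, 16]
col 3: [0, 32, 64, 0, 16] -> [0, 0, 32, 64, 16]
col 4: [8, 8, 0, 64, 4] -> [0, 0, 16, 64, 4]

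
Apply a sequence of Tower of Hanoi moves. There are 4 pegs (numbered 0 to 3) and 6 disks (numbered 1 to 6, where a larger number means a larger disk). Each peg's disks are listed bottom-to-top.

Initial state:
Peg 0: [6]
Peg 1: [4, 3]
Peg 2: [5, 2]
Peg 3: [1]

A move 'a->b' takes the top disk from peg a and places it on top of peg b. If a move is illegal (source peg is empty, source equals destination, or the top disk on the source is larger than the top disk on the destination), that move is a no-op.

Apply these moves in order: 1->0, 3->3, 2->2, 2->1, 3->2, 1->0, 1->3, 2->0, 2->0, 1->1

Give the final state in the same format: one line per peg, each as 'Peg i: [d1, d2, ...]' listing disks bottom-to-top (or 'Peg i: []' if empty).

After move 1 (1->0):
Peg 0: [6, 3]
Peg 1: [4]
Peg 2: [5, 2]
Peg 3: [1]

After move 2 (3->3):
Peg 0: [6, 3]
Peg 1: [4]
Peg 2: [5, 2]
Peg 3: [1]

After move 3 (2->2):
Peg 0: [6, 3]
Peg 1: [4]
Peg 2: [5, 2]
Peg 3: [1]

After move 4 (2->1):
Peg 0: [6, 3]
Peg 1: [4, 2]
Peg 2: [5]
Peg 3: [1]

After move 5 (3->2):
Peg 0: [6, 3]
Peg 1: [4, 2]
Peg 2: [5, 1]
Peg 3: []

After move 6 (1->0):
Peg 0: [6, 3, 2]
Peg 1: [4]
Peg 2: [5, 1]
Peg 3: []

After move 7 (1->3):
Peg 0: [6, 3, 2]
Peg 1: []
Peg 2: [5, 1]
Peg 3: [4]

After move 8 (2->0):
Peg 0: [6, 3, 2, 1]
Peg 1: []
Peg 2: [5]
Peg 3: [4]

After move 9 (2->0):
Peg 0: [6, 3, 2, 1]
Peg 1: []
Peg 2: [5]
Peg 3: [4]

After move 10 (1->1):
Peg 0: [6, 3, 2, 1]
Peg 1: []
Peg 2: [5]
Peg 3: [4]

Answer: Peg 0: [6, 3, 2, 1]
Peg 1: []
Peg 2: [5]
Peg 3: [4]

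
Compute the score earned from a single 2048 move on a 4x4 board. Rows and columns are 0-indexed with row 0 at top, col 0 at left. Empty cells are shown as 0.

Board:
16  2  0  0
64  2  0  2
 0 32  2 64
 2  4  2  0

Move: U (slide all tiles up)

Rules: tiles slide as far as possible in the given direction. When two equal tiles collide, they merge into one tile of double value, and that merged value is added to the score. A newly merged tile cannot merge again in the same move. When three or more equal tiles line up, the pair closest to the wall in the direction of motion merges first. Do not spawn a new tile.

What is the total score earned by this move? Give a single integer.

Answer: 8

Derivation:
Slide up:
col 0: [16, 64, 0, 2] -> [16, 64, 2, 0]  score +0 (running 0)
col 1: [2, 2, 32, 4] -> [4, 32, 4, 0]  score +4 (running 4)
col 2: [0, 0, 2, 2] -> [4, 0, 0, 0]  score +4 (running 8)
col 3: [0, 2, 64, 0] -> [2, 64, 0, 0]  score +0 (running 8)
Board after move:
16  4  4  2
64 32  0 64
 2  4  0  0
 0  0  0  0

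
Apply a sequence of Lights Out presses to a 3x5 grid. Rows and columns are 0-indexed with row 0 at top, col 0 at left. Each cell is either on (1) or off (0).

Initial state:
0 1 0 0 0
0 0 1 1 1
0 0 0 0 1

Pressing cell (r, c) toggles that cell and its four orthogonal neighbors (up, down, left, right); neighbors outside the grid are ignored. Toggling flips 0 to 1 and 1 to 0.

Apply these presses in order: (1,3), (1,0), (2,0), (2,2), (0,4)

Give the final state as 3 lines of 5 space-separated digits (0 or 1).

After press 1 at (1,3):
0 1 0 1 0
0 0 0 0 0
0 0 0 1 1

After press 2 at (1,0):
1 1 0 1 0
1 1 0 0 0
1 0 0 1 1

After press 3 at (2,0):
1 1 0 1 0
0 1 0 0 0
0 1 0 1 1

After press 4 at (2,2):
1 1 0 1 0
0 1 1 0 0
0 0 1 0 1

After press 5 at (0,4):
1 1 0 0 1
0 1 1 0 1
0 0 1 0 1

Answer: 1 1 0 0 1
0 1 1 0 1
0 0 1 0 1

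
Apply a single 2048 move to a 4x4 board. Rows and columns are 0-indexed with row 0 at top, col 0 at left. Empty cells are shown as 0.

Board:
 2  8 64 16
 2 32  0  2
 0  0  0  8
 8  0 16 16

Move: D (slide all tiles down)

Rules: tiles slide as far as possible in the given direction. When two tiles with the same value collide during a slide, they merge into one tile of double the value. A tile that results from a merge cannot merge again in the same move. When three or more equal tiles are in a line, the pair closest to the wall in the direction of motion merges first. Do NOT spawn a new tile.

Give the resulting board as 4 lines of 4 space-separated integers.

Slide down:
col 0: [2, 2, 0, 8] -> [0, 0, 4, 8]
col 1: [8, 32, 0, 0] -> [0, 0, 8, 32]
col 2: [64, 0, 0, 16] -> [0, 0, 64, 16]
col 3: [16, 2, 8, 16] -> [16, 2, 8, 16]

Answer:  0  0  0 16
 0  0  0  2
 4  8 64  8
 8 32 16 16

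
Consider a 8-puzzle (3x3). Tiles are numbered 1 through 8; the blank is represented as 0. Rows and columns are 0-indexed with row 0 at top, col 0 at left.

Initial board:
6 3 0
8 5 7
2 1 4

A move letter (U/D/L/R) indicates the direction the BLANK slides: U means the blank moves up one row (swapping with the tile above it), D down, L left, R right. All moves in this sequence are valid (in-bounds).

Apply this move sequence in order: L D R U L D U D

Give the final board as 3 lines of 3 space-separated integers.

After move 1 (L):
6 0 3
8 5 7
2 1 4

After move 2 (D):
6 5 3
8 0 7
2 1 4

After move 3 (R):
6 5 3
8 7 0
2 1 4

After move 4 (U):
6 5 0
8 7 3
2 1 4

After move 5 (L):
6 0 5
8 7 3
2 1 4

After move 6 (D):
6 7 5
8 0 3
2 1 4

After move 7 (U):
6 0 5
8 7 3
2 1 4

After move 8 (D):
6 7 5
8 0 3
2 1 4

Answer: 6 7 5
8 0 3
2 1 4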